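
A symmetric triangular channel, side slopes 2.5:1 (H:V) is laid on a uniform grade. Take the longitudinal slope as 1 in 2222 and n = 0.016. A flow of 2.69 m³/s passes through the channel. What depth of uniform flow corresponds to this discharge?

y_n = 1.12 m

Manning's equation rearranged: A R^(2/3) = nQ / (1·√S) = 0.016 × 2.69 / (√0.00045) = 2.029.
At y = 0.997 m: A R^(2/3) = 1.487 — short.
At y = 1.12 m: A R^(2/3) = 2.028 — ≈ 2.029.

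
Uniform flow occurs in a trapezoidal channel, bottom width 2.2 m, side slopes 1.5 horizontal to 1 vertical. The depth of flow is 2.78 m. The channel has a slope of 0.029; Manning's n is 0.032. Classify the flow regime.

With bottom width b = 2.2 m and side slope z = 1.5: A = (b + zy)y = (2.2 + 1.5×2.78)×2.78 = 17.71 m²; P = b + 2y√(1+z²) = 2.2 + 2×2.78×1.803 = 12.22 m.
Hydraulic radius R = A/P = 17.71/12.22 = 1.449 m.
V = (1/n) R^(2/3) √S = (1/0.032) × 1.449^(2/3) × √0.029 = 6.814 m/s. Hydraulic depth D_h = A/T = 17.71/10.54 = 1.68 m.
Froude number Fr = V/√(g·D_h) = 6.814/√(9.81×1.68) = 1.68, which is greater than 1, so the flow is supercritical.

supercritical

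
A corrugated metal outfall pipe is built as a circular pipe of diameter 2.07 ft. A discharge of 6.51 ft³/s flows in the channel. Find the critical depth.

y_c = 0.894 ft

At critical depth, Q² T / (g A³) = 1, i.e. A³/T = Q²/g = 6.51²/32.2 = 1.316.
At y = 0.785 ft: A³/T = 0.7979 — low.
At y = 0.979 ft: A³/T = 1.861 — high.
At y = 0.894 ft: A³/T = 1.314 — close enough.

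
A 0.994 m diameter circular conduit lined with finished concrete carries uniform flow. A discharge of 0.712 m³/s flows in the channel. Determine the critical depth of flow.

y_c = 0.481 m

At critical depth, Q² T / (g A³) = 1, i.e. A³/T = Q²/g = 0.712²/9.81 = 0.05168.
At y = 0.597 m: A³/T = 0.1184 — too large.
At y = 0.407 m: A³/T = 0.02735 — too small.
At y = 0.481 m: A³/T = 0.05186 — matches.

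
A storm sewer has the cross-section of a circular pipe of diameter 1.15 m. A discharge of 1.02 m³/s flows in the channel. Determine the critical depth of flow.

y_c = 0.555 m

At critical depth, Q² T / (g A³) = 1, i.e. A³/T = Q²/g = 1.02²/9.81 = 0.1061.
Try y = 0.436 m: A³/T = 0.04218 — low.
Try y = 0.625 m: A³/T = 0.1675 — high.
Try y = 0.555 m: A³/T = 0.1064 — ≈ 0.1061.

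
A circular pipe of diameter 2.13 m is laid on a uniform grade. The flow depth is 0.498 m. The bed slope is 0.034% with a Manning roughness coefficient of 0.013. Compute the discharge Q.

Q = 0.398 m³/s

For a circular section of diameter D = 2.13 m at depth y = 0.498 m, the central angle is θ = 2 arccos(1 − 2y/D) = 2.019 rad. Then A = (D²/8)(θ − sin θ) = 0.6337 m² and P = Dθ/2 = 2.15 m.
Hydraulic radius R = A/P = 0.6337/2.15 = 0.2947 m.
Manning's equation: Q = (1/n) A R^(2/3) S^(1/2) = (1/0.013) × 0.6337 × 0.2947^(2/3) × 0.00034^(1/2) = 0.398 m³/s.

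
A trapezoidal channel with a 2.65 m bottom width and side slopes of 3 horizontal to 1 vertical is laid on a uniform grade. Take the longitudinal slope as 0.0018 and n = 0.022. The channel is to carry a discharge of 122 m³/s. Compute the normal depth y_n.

Manning's equation rearranged: A R^(2/3) = nQ / (1·√S) = 0.022 × 122 / (√0.0018) = 63.26.
At y = 2.41 m: A R^(2/3) = 28.81 — low.
At y = 3.97 m: A R^(2/3) = 94.26 — high.
At y = 3.36 m: A R^(2/3) = 63.05 — close enough.

y_n = 3.36 m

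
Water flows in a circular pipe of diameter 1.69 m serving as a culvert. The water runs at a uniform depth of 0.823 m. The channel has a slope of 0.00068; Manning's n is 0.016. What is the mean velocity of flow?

V = 0.907 m/s

For a circular section of diameter D = 1.69 m at depth y = 0.823 m, the central angle is θ = 2 arccos(1 − 2y/D) = 3.09 rad. Then A = (D²/8)(θ − sin θ) = 1.084 m² and P = Dθ/2 = 2.611 m.
Hydraulic radius R = A/P = 1.084/2.611 = 0.4154 m.
From Manning's equation, V = (1/n) R^(2/3) S^(1/2) = (1/0.016) × 0.4154^(2/3) × 0.00068^(1/2) = 0.907 m/s.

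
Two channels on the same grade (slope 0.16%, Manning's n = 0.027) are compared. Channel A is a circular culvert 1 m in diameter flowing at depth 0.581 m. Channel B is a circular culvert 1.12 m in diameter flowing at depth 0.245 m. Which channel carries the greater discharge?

channel A

Channel A: For a circular section of diameter D = 1 m at depth y = 0.581 m, the central angle is θ = 2 arccos(1 − 2y/D) = 3.467 rad. Then A = (D²/8)(θ − sin θ) = 0.4733 m² and P = Dθ/2 = 1.734 m. Hydraulic radius R = A/P = 0.4733/1.734 = 0.2731 m. Q_A = (1/0.027)·0.4733·0.2731^(2/3)·√0.0016 = 0.2951 m³/s.
Channel B: For a circular section of diameter D = 1.12 m at depth y = 0.245 m, the central angle is θ = 2 arccos(1 − 2y/D) = 1.947 rad. Then A = (D²/8)(θ − sin θ) = 0.1594 m² and P = Dθ/2 = 1.09 m. Hydraulic radius R = A/P = 0.1594/1.09 = 0.1462 m. Q_B = (1/0.027)·0.1594·0.1462^(2/3)·√0.0016 = 0.06555 m³/s.
Q_A = 0.2951 m³/s vs Q_B = 0.06555 m³/s, so channel A carries more.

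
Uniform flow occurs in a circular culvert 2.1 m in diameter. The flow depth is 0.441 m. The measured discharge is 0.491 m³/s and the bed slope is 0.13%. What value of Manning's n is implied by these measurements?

For a circular section of diameter D = 2.1 m at depth y = 0.441 m, the central angle is θ = 2 arccos(1 − 2y/D) = 1.904 rad. Then A = (D²/8)(θ − sin θ) = 0.5287 m² and P = Dθ/2 = 1.999 m.
Hydraulic radius R = A/P = 0.5287/1.999 = 0.2645 m.
Rearranging Manning's equation: n = (1/Q) A R^(2/3) S^(1/2) = (1/0.491) × 0.5287 × 0.2645^(2/3) × √0.0013 = 0.016.

n = 0.016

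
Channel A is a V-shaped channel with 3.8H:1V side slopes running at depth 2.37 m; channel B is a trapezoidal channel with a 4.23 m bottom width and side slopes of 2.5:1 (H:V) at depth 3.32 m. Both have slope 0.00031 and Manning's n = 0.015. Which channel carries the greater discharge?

Channel A: For a triangular section with side slope z = 3.8: A = zy² = 3.8×2.37² = 21.34 m²; P = 2y√(1+z²) = 2×2.37×3.929 = 18.63 m. Hydraulic radius R = A/P = 21.34/18.63 = 1.146 m. Q_A = (1/0.015)·21.34·1.146^(2/3)·√0.00031 = 27.44 m³/s.
Channel B: With bottom width b = 4.23 m and side slope z = 2.5: A = (b + zy)y = (4.23 + 2.5×3.32)×3.32 = 41.6 m²; P = b + 2y√(1+z²) = 4.23 + 2×3.32×2.693 = 22.11 m. Hydraulic radius R = A/P = 41.6/22.11 = 1.882 m. Q_B = (1/0.015)·41.6·1.882^(2/3)·√0.00031 = 74.42 m³/s.
Q_A = 27.44 m³/s vs Q_B = 74.42 m³/s, so channel B carries more.

channel B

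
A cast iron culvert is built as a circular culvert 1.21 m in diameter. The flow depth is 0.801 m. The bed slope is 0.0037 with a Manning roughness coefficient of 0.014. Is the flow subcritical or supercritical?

subcritical

For a circular section of diameter D = 1.21 m at depth y = 0.801 m, the central angle is θ = 2 arccos(1 − 2y/D) = 3.801 rad. Then A = (D²/8)(θ − sin θ) = 0.8079 m² and P = Dθ/2 = 2.3 m.
Hydraulic radius R = A/P = 0.8079/2.3 = 0.3513 m.
V = (1/n) R^(2/3) √S = (1/0.014) × 0.3513^(2/3) × √0.0037 = 2.163 m/s. Hydraulic depth D_h = A/T = 0.8079/1.145 = 0.7057 m.
Froude number Fr = V/√(g·D_h) = 2.163/√(9.81×0.7057) = 0.822, which is less than 1, so the flow is subcritical.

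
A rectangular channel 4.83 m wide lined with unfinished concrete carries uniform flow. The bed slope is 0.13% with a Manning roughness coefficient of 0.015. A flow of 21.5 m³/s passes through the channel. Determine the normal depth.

Manning's equation rearranged: A R^(2/3) = nQ / (1·√S) = 0.015 × 21.5 / (√0.0013) = 8.945.
Trying y = 2.03 m: A R^(2/3) = 10.47 — over.
Trying y = 1.44 m: A R^(2/3) = 6.494 — short.
Trying y = 1.81 m: A R^(2/3) = 8.943 — ≈ 8.945.

y_n = 1.81 m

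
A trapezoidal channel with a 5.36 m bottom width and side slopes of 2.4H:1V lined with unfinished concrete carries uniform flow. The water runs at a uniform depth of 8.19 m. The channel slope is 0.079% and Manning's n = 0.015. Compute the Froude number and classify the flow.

subcritical

With bottom width b = 5.36 m and side slope z = 2.4: A = (b + zy)y = (5.36 + 2.4×8.19)×8.19 = 204.9 m²; P = b + 2y√(1+z²) = 5.36 + 2×8.19×2.6 = 47.95 m.
Hydraulic radius R = A/P = 204.9/47.95 = 4.273 m.
V = (1/n) R^(2/3) √S = (1/0.015) × 4.273^(2/3) × √0.00079 = 4.934 m/s. Hydraulic depth D_h = A/T = 204.9/44.67 = 4.586 m.
Froude number Fr = V/√(g·D_h) = 4.934/√(9.81×4.586) = 0.736, which is less than 1, so the flow is subcritical.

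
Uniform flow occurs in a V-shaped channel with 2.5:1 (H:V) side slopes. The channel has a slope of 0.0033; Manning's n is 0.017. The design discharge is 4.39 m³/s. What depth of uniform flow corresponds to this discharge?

Manning's equation rearranged: A R^(2/3) = nQ / (1·√S) = 0.017 × 4.39 / (√0.0033) = 1.299.
At y = 1.13 m: A R^(2/3) = 2.076 — too large.
At y = 0.826 m: A R^(2/3) = 0.9003 — too small.
At y = 0.948 m: A R^(2/3) = 1.3 — matches.

y_n = 0.948 m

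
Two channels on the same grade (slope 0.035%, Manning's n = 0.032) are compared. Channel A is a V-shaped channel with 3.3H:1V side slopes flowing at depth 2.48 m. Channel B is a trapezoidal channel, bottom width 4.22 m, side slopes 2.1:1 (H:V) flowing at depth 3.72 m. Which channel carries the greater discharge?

Channel A: For a triangular section with side slope z = 3.3: A = zy² = 3.3×2.48² = 20.3 m²; P = 2y√(1+z²) = 2×2.48×3.448 = 17.1 m. Hydraulic radius R = A/P = 20.3/17.1 = 1.187 m. Q_A = (1/0.032)·20.3·1.187^(2/3)·√0.00035 = 13.3 m³/s.
Channel B: With bottom width b = 4.22 m and side slope z = 2.1: A = (b + zy)y = (4.22 + 2.1×3.72)×3.72 = 44.76 m²; P = b + 2y√(1+z²) = 4.22 + 2×3.72×2.326 = 21.52 m. Hydraulic radius R = A/P = 44.76/21.52 = 2.079 m. Q_B = (1/0.032)·44.76·2.079^(2/3)·√0.00035 = 42.63 m³/s.
Q_A = 13.3 m³/s vs Q_B = 42.63 m³/s, so channel B carries more.

channel B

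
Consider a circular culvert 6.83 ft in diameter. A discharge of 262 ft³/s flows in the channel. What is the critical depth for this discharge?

At critical depth, Q² T / (g A³) = 1, i.e. A³/T = Q²/g = 262²/32.2 = 2132.
Trying y = 2.95 ft: A³/T = 514.2 — too small.
Trying y = 4.85 ft: A³/T = 3475 — too large.
Trying y = 4.28 ft: A³/T = 2135 — matches.

y_c = 4.28 ft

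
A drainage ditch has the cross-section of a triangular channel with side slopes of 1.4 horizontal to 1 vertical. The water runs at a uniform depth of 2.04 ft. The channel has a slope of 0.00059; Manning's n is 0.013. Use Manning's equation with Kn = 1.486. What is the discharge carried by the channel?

For a triangular section with side slope z = 1.4: A = zy² = 1.4×2.04² = 5.826 ft²; P = 2y√(1+z²) = 2×2.04×1.72 = 7.019 ft.
Hydraulic radius R = A/P = 5.826/7.019 = 0.83 ft.
Manning's equation: Q = (1.486/n) A R^(2/3) S^(1/2) = (1.486/0.013) × 5.826 × 0.83^(2/3) × 0.00059^(1/2) = 14.3 ft³/s.

Q = 14.3 ft³/s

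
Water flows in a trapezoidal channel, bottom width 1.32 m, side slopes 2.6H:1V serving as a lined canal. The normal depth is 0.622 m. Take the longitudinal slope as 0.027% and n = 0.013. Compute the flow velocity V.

V = 0.665 m/s

With bottom width b = 1.32 m and side slope z = 2.6: A = (b + zy)y = (1.32 + 2.6×0.622)×0.622 = 1.827 m²; P = b + 2y√(1+z²) = 1.32 + 2×0.622×2.786 = 4.785 m.
Hydraulic radius R = A/P = 1.827/4.785 = 0.3818 m.
From Manning's equation, V = (1/n) R^(2/3) S^(1/2) = (1/0.013) × 0.3818^(2/3) × 0.00027^(1/2) = 0.665 m/s.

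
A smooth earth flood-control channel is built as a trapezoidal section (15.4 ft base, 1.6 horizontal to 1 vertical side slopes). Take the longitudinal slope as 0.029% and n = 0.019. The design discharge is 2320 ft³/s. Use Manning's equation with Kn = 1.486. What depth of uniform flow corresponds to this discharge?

y_n = 12.9 ft

Manning's equation rearranged: A R^(2/3) = nQ / (1.486·√S) = 0.019 × 2320 / (1.486 × √0.00029) = 1742.
Trying y = 10.3 ft: A R^(2/3) = 1090 — short.
Trying y = 14.7 ft: A R^(2/3) = 2302 — over.
Trying y = 12.9 ft: A R^(2/3) = 1742 — close enough.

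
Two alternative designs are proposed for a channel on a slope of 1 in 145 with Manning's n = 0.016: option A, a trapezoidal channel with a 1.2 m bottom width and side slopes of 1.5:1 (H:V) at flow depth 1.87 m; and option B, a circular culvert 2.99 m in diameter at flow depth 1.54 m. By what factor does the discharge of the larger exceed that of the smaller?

2.37

Channel A: With bottom width b = 1.2 m and side slope z = 1.5: A = (b + zy)y = (1.2 + 1.5×1.87)×1.87 = 7.489 m²; P = b + 2y√(1+z²) = 1.2 + 2×1.87×1.803 = 7.942 m. Hydraulic radius R = A/P = 7.489/7.942 = 0.943 m. Q_A = (1/0.016)·7.489·0.943^(2/3)·√0.006897 = 37.38 m³/s.
Channel B: For a circular section of diameter D = 2.99 m at depth y = 1.54 m, the central angle is θ = 2 arccos(1 − 2y/D) = 3.202 rad. Then A = (D²/8)(θ − sin θ) = 3.645 m² and P = Dθ/2 = 4.787 m. Hydraulic radius R = A/P = 3.645/4.787 = 0.7615 m. Q_B = (1/0.016)·3.645·0.7615^(2/3)·√0.006897 = 15.78 m³/s.
The larger discharge is 37.38 m³/s and the smaller is 15.78 m³/s; the ratio is 2.37.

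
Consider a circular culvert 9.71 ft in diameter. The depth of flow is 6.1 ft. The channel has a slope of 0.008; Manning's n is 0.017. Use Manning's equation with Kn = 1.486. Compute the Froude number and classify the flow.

For a circular section of diameter D = 9.71 ft at depth y = 6.1 ft, the central angle is θ = 2 arccos(1 − 2y/D) = 3.66 rad. Then A = (D²/8)(θ − sin θ) = 48.98 ft² and P = Dθ/2 = 17.77 ft.
Hydraulic radius R = A/P = 48.98/17.77 = 2.756 ft.
V = (1.486/n) R^(2/3) √S = (1.486/0.017) × 2.756^(2/3) × √0.008 = 15.37 ft/s. Hydraulic depth D_h = A/T = 48.98/9.385 = 5.219 ft.
Froude number Fr = V/√(g·D_h) = 15.37/√(32.2×5.219) = 1.19, which is greater than 1, so the flow is supercritical.

supercritical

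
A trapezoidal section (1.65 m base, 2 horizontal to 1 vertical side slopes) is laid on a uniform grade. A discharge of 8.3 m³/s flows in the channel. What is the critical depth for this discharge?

At critical depth, Q² T / (g A³) = 1, i.e. A³/T = Q²/g = 8.3²/9.81 = 7.022.
At y = 1.17 m: A³/T = 16.07 — too large.
At y = 0.687 m: A³/T = 2.039 — too small.
At y = 0.949 m: A³/T = 7.009 — matches.

y_c = 0.949 m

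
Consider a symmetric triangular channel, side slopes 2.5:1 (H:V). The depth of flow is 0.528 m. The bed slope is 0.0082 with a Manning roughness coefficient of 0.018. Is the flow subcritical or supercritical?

For a triangular section with side slope z = 2.5: A = zy² = 2.5×0.528² = 0.697 m²; P = 2y√(1+z²) = 2×0.528×2.693 = 2.843 m.
Hydraulic radius R = A/P = 0.697/2.843 = 0.2451 m.
V = (1/n) R^(2/3) √S = (1/0.018) × 0.2451^(2/3) × √0.0082 = 1.97 m/s. Hydraulic depth D_h = A/T = 0.697/2.64 = 0.264 m.
Froude number Fr = V/√(g·D_h) = 1.97/√(9.81×0.264) = 1.22, which is greater than 1, so the flow is supercritical.

supercritical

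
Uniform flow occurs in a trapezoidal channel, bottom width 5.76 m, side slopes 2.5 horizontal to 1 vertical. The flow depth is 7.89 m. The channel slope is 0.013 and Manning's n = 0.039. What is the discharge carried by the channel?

Q = 1520 m³/s

With bottom width b = 5.76 m and side slope z = 2.5: A = (b + zy)y = (5.76 + 2.5×7.89)×7.89 = 201.1 m²; P = b + 2y√(1+z²) = 5.76 + 2×7.89×2.693 = 48.25 m.
Hydraulic radius R = A/P = 201.1/48.25 = 4.167 m.
Manning's equation: Q = (1/n) A R^(2/3) S^(1/2) = (1/0.039) × 201.1 × 4.167^(2/3) × 0.013^(1/2) = 1520 m³/s.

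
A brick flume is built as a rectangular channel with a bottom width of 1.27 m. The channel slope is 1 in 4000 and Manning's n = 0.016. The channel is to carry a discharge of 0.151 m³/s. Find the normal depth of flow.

y_n = 0.332 m

Manning's equation rearranged: A R^(2/3) = nQ / (1·√S) = 0.016 × 0.151 / (√0.00025) = 0.1528.
At y = 0.255 m: A R^(2/3) = 0.104 — too small.
At y = 0.39 m: A R^(2/3) = 0.1921 — too large.
At y = 0.332 m: A R^(2/3) = 0.1527 — ≈ 0.1528.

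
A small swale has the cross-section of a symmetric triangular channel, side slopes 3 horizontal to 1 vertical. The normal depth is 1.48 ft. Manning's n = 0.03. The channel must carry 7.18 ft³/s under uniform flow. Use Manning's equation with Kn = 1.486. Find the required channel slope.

S = 0.00078

For a triangular section with side slope z = 3: A = zy² = 3×1.48² = 6.571 ft²; P = 2y√(1+z²) = 2×1.48×3.162 = 9.36 ft.
Hydraulic radius R = A/P = 6.571/9.36 = 0.702 ft.
From Manning's equation, S = [nQ / (1.486 A R^(2/3))]² = [0.03 × 7.18 / (1.486 × 6.571 × 0.702^(2/3))]² = 0.00078.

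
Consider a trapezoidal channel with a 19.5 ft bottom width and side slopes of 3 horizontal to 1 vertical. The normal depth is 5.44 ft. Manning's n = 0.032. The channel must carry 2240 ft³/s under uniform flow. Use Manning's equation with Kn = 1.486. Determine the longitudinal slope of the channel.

With bottom width b = 19.5 ft and side slope z = 3: A = (b + zy)y = (19.5 + 3×5.44)×5.44 = 194.9 ft²; P = b + 2y√(1+z²) = 19.5 + 2×5.44×3.162 = 53.91 ft.
Hydraulic radius R = A/P = 194.9/53.91 = 3.615 ft.
From Manning's equation, S = [nQ / (1.486 A R^(2/3))]² = [0.032 × 2240 / (1.486 × 194.9 × 3.615^(2/3))]² = 0.011.

S = 0.011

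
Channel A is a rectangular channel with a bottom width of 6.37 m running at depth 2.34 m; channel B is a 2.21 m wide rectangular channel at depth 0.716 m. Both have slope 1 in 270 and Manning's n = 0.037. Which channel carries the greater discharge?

channel A

Channel A: Flow area A = b·y = 6.37 × 2.34 = 14.91 m². Wetted perimeter P = b + 2y = 6.37 + 2×2.34 = 11.05 m. Hydraulic radius R = A/P = 14.91/11.05 = 1.349 m. Q_A = (1/0.037)·14.91·1.349^(2/3)·√0.003704 = 29.93 m³/s.
Channel B: Flow area A = b·y = 2.21 × 0.716 = 1.582 m². Wetted perimeter P = b + 2y = 2.21 + 2×0.716 = 3.642 m. Hydraulic radius R = A/P = 1.582/3.642 = 0.4345 m. Q_B = (1/0.037)·1.582·0.4345^(2/3)·√0.003704 = 1.493 m³/s.
Q_A = 29.93 m³/s vs Q_B = 1.493 m³/s, so channel A carries more.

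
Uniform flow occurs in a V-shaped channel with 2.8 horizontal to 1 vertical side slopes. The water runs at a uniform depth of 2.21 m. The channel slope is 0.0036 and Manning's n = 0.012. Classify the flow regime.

For a triangular section with side slope z = 2.8: A = zy² = 2.8×2.21² = 13.68 m²; P = 2y√(1+z²) = 2×2.21×2.973 = 13.14 m.
Hydraulic radius R = A/P = 13.68/13.14 = 1.041 m.
V = (1/n) R^(2/3) √S = (1/0.012) × 1.041^(2/3) × √0.0036 = 5.135 m/s. Hydraulic depth D_h = A/T = 13.68/12.38 = 1.105 m.
Froude number Fr = V/√(g·D_h) = 5.135/√(9.81×1.105) = 1.56, which is greater than 1, so the flow is supercritical.

supercritical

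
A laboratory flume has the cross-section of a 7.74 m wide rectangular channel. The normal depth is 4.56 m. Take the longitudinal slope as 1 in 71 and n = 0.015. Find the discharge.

Flow area A = b·y = 7.74 × 4.56 = 35.29 m². Wetted perimeter P = b + 2y = 7.74 + 2×4.56 = 16.86 m.
Hydraulic radius R = A/P = 35.29/16.86 = 2.093 m.
Manning's equation: Q = (1/n) A R^(2/3) S^(1/2) = (1/0.015) × 35.29 × 2.093^(2/3) × 0.01408^(1/2) = 457 m³/s.

Q = 457 m³/s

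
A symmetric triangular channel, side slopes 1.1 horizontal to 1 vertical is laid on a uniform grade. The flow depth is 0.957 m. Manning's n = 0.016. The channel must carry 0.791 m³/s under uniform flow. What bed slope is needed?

For a triangular section with side slope z = 1.1: A = zy² = 1.1×0.957² = 1.007 m²; P = 2y√(1+z²) = 2×0.957×1.487 = 2.845 m.
Hydraulic radius R = A/P = 1.007/2.845 = 0.3541 m.
From Manning's equation, S = [nQ / (1 A R^(2/3))]² = [0.016 × 0.791 / (1 × 1.007 × 0.3541^(2/3))]² = 0.00063.

S = 0.00063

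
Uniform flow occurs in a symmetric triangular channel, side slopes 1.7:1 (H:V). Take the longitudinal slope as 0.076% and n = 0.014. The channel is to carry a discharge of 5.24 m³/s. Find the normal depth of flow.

y_n = 1.46 m

Manning's equation rearranged: A R^(2/3) = nQ / (1·√S) = 0.014 × 5.24 / (√0.00076) = 2.661.
Try y = 1.09 m: A R^(2/3) = 1.221 — short.
Try y = 1.76 m: A R^(2/3) = 4.38 — over.
Try y = 1.46 m: A R^(2/3) = 2.661 — close enough.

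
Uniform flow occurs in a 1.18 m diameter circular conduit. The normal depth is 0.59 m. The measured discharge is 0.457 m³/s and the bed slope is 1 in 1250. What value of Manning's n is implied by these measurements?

For a circular section of diameter D = 1.18 m at depth y = 0.59 m, the central angle is θ = 2 arccos(1 − 2y/D) = 3.142 rad. Then A = (D²/8)(θ − sin θ) = 0.5468 m² and P = Dθ/2 = 1.854 m.
Hydraulic radius R = A/P = 0.5468/1.854 = 0.295 m.
Rearranging Manning's equation: n = (1/Q) A R^(2/3) S^(1/2) = (1/0.457) × 0.5468 × 0.295^(2/3) × √0.0008 = 0.015.

n = 0.015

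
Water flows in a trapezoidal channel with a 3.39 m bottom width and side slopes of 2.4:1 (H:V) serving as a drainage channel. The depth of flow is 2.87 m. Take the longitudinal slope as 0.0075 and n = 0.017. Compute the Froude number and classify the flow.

supercritical

With bottom width b = 3.39 m and side slope z = 2.4: A = (b + zy)y = (3.39 + 2.4×2.87)×2.87 = 29.5 m²; P = b + 2y√(1+z²) = 3.39 + 2×2.87×2.6 = 18.31 m.
Hydraulic radius R = A/P = 29.5/18.31 = 1.611 m.
V = (1/n) R^(2/3) √S = (1/0.017) × 1.611^(2/3) × √0.0075 = 7 m/s. Hydraulic depth D_h = A/T = 29.5/17.17 = 1.718 m.
Froude number Fr = V/√(g·D_h) = 7/√(9.81×1.718) = 1.7, which is greater than 1, so the flow is supercritical.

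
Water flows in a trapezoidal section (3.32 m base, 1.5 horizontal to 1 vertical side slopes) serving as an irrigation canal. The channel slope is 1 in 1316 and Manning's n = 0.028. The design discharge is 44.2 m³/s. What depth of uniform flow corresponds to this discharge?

y_n = 3.47 m

Manning's equation rearranged: A R^(2/3) = nQ / (1·√S) = 0.028 × 44.2 / (√0.0007599) = 44.9.
At y = 4.09 m: A R^(2/3) = 64.23 — too large.
At y = 2.61 m: A R^(2/3) = 24.56 — too small.
At y = 3.47 m: A R^(2/3) = 44.88 — ≈ 44.9.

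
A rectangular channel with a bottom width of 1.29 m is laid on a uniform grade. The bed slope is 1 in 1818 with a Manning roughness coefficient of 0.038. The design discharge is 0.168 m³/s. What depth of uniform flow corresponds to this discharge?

y_n = 0.494 m

Manning's equation rearranged: A R^(2/3) = nQ / (1·√S) = 0.038 × 0.168 / (√0.0005501) = 0.2722.
Try y = 0.341 m: A R^(2/3) = 0.1618 — too small.
Try y = 0.576 m: A R^(2/3) = 0.3361 — too large.
Try y = 0.494 m: A R^(2/3) = 0.2726 — close enough.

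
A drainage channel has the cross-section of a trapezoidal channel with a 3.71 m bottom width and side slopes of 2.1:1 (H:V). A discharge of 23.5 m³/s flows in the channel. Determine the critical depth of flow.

y_c = 1.26 m

At critical depth, Q² T / (g A³) = 1, i.e. A³/T = Q²/g = 23.5²/9.81 = 56.29.
At y = 0.903 m: A³/T = 17.29 — short.
At y = 1.54 m: A³/T = 120.2 — over.
At y = 1.26 m: A³/T = 57.06 — matches.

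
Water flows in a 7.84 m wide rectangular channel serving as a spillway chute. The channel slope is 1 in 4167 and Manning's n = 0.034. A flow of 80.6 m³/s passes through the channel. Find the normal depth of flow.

y_n = 11.1 m

Manning's equation rearranged: A R^(2/3) = nQ / (1·√S) = 0.034 × 80.6 / (√0.00024) = 176.9.
Trying y = 8.51 m: A R^(2/3) = 128.8 — low.
Trying y = 11.1 m: A R^(2/3) = 176.8 — ≈ 176.9.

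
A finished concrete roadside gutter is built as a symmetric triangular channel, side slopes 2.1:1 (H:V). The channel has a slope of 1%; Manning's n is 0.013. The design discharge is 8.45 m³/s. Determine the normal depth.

Manning's equation rearranged: A R^(2/3) = nQ / (1·√S) = 0.013 × 8.45 / (√0.01) = 1.098.
Trying y = 1.17 m: A R^(2/3) = 1.878 — over.
Trying y = 0.957 m: A R^(2/3) = 1.099 — close enough.

y_n = 0.957 m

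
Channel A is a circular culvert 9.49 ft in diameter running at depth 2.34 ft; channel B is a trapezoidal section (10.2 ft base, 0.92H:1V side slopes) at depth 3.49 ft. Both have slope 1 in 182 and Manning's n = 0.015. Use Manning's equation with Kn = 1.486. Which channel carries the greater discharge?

channel B

Channel A: For a circular section of diameter D = 9.49 ft at depth y = 2.34 ft, the central angle is θ = 2 arccos(1 − 2y/D) = 2.079 rad. Then A = (D²/8)(θ − sin θ) = 13.56 ft² and P = Dθ/2 = 9.863 ft. Hydraulic radius R = A/P = 13.56/9.863 = 1.375 ft. Q_A = (1.486/0.015)·13.56·1.375^(2/3)·√0.005495 = 123.1 ft³/s.
Channel B: With bottom width b = 10.2 ft and side slope z = 0.92: A = (b + zy)y = (10.2 + 0.92×3.49)×3.49 = 46.8 ft²; P = b + 2y√(1+z²) = 10.2 + 2×3.49×1.359 = 19.68 ft. Hydraulic radius R = A/P = 46.8/19.68 = 2.378 ft. Q_B = (1.486/0.015)·46.8·2.378^(2/3)·√0.005495 = 612.3 ft³/s.
Q_A = 123.1 ft³/s vs Q_B = 612.3 ft³/s, so channel B carries more.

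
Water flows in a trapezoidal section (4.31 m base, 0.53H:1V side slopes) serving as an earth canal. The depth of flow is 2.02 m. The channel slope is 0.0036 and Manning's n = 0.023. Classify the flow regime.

With bottom width b = 4.31 m and side slope z = 0.53: A = (b + zy)y = (4.31 + 0.53×2.02)×2.02 = 10.87 m²; P = b + 2y√(1+z²) = 4.31 + 2×2.02×1.132 = 8.882 m.
Hydraulic radius R = A/P = 10.87/8.882 = 1.224 m.
V = (1/n) R^(2/3) √S = (1/0.023) × 1.224^(2/3) × √0.0036 = 2.984 m/s. Hydraulic depth D_h = A/T = 10.87/6.451 = 1.685 m.
Froude number Fr = V/√(g·D_h) = 2.984/√(9.81×1.685) = 0.734, which is less than 1, so the flow is subcritical.

subcritical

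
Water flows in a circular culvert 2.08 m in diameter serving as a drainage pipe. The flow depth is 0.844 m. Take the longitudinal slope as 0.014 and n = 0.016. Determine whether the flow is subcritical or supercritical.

supercritical

For a circular section of diameter D = 2.08 m at depth y = 0.844 m, the central angle is θ = 2 arccos(1 − 2y/D) = 2.762 rad. Then A = (D²/8)(θ − sin θ) = 1.294 m² and P = Dθ/2 = 2.873 m.
Hydraulic radius R = A/P = 1.294/2.873 = 0.4503 m.
V = (1/n) R^(2/3) √S = (1/0.016) × 0.4503^(2/3) × √0.014 = 4.345 m/s. Hydraulic depth D_h = A/T = 1.294/2.043 = 0.6333 m.
Froude number Fr = V/√(g·D_h) = 4.345/√(9.81×0.6333) = 1.74, which is greater than 1, so the flow is supercritical.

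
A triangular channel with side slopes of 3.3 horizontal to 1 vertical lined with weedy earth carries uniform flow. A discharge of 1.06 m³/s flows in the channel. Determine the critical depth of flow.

y_c = 0.462 m

At critical depth, Q² T / (g A³) = 1, i.e. A³/T = Q²/g = 1.06²/9.81 = 0.1145.
At y = 0.521 m: A³/T = 0.209 — over.
At y = 0.379 m: A³/T = 0.04258 — short.
At y = 0.462 m: A³/T = 0.1146 — close enough.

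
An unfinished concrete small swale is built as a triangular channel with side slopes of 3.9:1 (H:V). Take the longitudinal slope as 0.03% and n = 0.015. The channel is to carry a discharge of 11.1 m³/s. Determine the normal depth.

Manning's equation rearranged: A R^(2/3) = nQ / (1·√S) = 0.015 × 11.1 / (√0.0003) = 9.613.
Trying y = 1.34 m: A R^(2/3) = 5.249 — low.
Trying y = 2.15 m: A R^(2/3) = 18.52 — high.
Trying y = 1.68 m: A R^(2/3) = 9.594 — matches.

y_n = 1.68 m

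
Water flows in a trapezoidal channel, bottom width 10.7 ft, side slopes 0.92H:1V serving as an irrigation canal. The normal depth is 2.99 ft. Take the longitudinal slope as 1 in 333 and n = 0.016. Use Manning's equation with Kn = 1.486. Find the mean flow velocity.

V = 8.44 ft/s

With bottom width b = 10.7 ft and side slope z = 0.92: A = (b + zy)y = (10.7 + 0.92×2.99)×2.99 = 40.22 ft²; P = b + 2y√(1+z²) = 10.7 + 2×2.99×1.359 = 18.83 ft.
Hydraulic radius R = A/P = 40.22/18.83 = 2.136 ft.
From Manning's equation, V = (1.486/n) R^(2/3) S^(1/2) = (1.486/0.016) × 2.136^(2/3) × 0.003003^(1/2) = 8.44 ft/s.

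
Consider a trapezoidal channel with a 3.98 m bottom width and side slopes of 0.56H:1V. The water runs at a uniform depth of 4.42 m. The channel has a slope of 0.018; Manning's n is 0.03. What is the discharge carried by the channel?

With bottom width b = 3.98 m and side slope z = 0.56: A = (b + zy)y = (3.98 + 0.56×4.42)×4.42 = 28.53 m²; P = b + 2y√(1+z²) = 3.98 + 2×4.42×1.146 = 14.11 m.
Hydraulic radius R = A/P = 28.53/14.11 = 2.022 m.
Manning's equation: Q = (1/n) A R^(2/3) S^(1/2) = (1/0.03) × 28.53 × 2.022^(2/3) × 0.018^(1/2) = 204 m³/s.

Q = 204 m³/s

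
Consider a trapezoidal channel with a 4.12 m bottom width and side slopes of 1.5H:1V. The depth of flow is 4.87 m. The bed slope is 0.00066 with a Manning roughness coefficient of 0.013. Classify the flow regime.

subcritical

With bottom width b = 4.12 m and side slope z = 1.5: A = (b + zy)y = (4.12 + 1.5×4.87)×4.87 = 55.64 m²; P = b + 2y√(1+z²) = 4.12 + 2×4.87×1.803 = 21.68 m.
Hydraulic radius R = A/P = 55.64/21.68 = 2.567 m.
V = (1/n) R^(2/3) √S = (1/0.013) × 2.567^(2/3) × √0.00066 = 3.704 m/s. Hydraulic depth D_h = A/T = 55.64/18.73 = 2.971 m.
Froude number Fr = V/√(g·D_h) = 3.704/√(9.81×2.971) = 0.686, which is less than 1, so the flow is subcritical.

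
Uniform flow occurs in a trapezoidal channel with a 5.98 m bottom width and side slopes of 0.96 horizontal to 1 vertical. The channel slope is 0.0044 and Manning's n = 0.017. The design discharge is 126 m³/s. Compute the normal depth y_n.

y_n = 2.66 m

Manning's equation rearranged: A R^(2/3) = nQ / (1·√S) = 0.017 × 126 / (√0.0044) = 32.29.
At y = 1.91 m: A R^(2/3) = 17.99 — short.
At y = 3.28 m: A R^(2/3) = 47.32 — over.
At y = 2.66 m: A R^(2/3) = 32.33 — close enough.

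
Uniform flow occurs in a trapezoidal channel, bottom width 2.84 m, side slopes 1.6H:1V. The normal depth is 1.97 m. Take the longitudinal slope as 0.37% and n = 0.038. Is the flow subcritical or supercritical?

subcritical

With bottom width b = 2.84 m and side slope z = 1.6: A = (b + zy)y = (2.84 + 1.6×1.97)×1.97 = 11.8 m²; P = b + 2y√(1+z²) = 2.84 + 2×1.97×1.887 = 10.27 m.
Hydraulic radius R = A/P = 11.8/10.27 = 1.149 m.
V = (1/n) R^(2/3) √S = (1/0.038) × 1.149^(2/3) × √0.0037 = 1.756 m/s. Hydraulic depth D_h = A/T = 11.8/9.144 = 1.291 m.
Froude number Fr = V/√(g·D_h) = 1.756/√(9.81×1.291) = 0.493, which is less than 1, so the flow is subcritical.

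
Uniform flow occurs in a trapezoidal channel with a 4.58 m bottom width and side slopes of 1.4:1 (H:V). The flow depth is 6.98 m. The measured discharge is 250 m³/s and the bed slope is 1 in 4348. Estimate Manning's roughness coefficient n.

n = 0.014

With bottom width b = 4.58 m and side slope z = 1.4: A = (b + zy)y = (4.58 + 1.4×6.98)×6.98 = 100.2 m²; P = b + 2y√(1+z²) = 4.58 + 2×6.98×1.72 = 28.6 m.
Hydraulic radius R = A/P = 100.2/28.6 = 3.503 m.
Rearranging Manning's equation: n = (1/Q) A R^(2/3) S^(1/2) = (1/250) × 100.2 × 3.503^(2/3) × √0.00023 = 0.014.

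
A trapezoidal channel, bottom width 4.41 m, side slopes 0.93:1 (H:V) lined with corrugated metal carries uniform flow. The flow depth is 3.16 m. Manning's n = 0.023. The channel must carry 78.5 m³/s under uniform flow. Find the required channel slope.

With bottom width b = 4.41 m and side slope z = 0.93: A = (b + zy)y = (4.41 + 0.93×3.16)×3.16 = 23.22 m²; P = b + 2y√(1+z²) = 4.41 + 2×3.16×1.366 = 13.04 m.
Hydraulic radius R = A/P = 23.22/13.04 = 1.781 m.
From Manning's equation, S = [nQ / (1 A R^(2/3))]² = [0.023 × 78.5 / (1 × 23.22 × 1.781^(2/3))]² = 0.0028.

S = 0.0028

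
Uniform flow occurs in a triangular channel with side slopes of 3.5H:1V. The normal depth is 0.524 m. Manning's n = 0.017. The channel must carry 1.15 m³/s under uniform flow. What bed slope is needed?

For a triangular section with side slope z = 3.5: A = zy² = 3.5×0.524² = 0.961 m²; P = 2y√(1+z²) = 2×0.524×3.64 = 3.815 m.
Hydraulic radius R = A/P = 0.961/3.815 = 0.2519 m.
From Manning's equation, S = [nQ / (1 A R^(2/3))]² = [0.017 × 1.15 / (1 × 0.961 × 0.2519^(2/3))]² = 0.0026.

S = 0.0026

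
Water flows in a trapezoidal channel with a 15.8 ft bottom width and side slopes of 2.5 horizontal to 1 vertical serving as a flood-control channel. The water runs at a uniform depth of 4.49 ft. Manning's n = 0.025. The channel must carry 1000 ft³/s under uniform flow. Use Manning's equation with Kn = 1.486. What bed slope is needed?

S = 0.00437

With bottom width b = 15.8 ft and side slope z = 2.5: A = (b + zy)y = (15.8 + 2.5×4.49)×4.49 = 121.3 ft²; P = b + 2y√(1+z²) = 15.8 + 2×4.49×2.693 = 39.98 ft.
Hydraulic radius R = A/P = 121.3/39.98 = 3.035 ft.
From Manning's equation, S = [nQ / (1.486 A R^(2/3))]² = [0.025 × 1000 / (1.486 × 121.3 × 3.035^(2/3))]² = 0.00437.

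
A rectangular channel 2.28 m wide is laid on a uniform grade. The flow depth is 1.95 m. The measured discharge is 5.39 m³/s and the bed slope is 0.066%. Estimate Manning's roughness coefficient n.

n = 0.017

Flow area A = b·y = 2.28 × 1.95 = 4.446 m². Wetted perimeter P = b + 2y = 2.28 + 2×1.95 = 6.18 m.
Hydraulic radius R = A/P = 4.446/6.18 = 0.7194 m.
Rearranging Manning's equation: n = (1/Q) A R^(2/3) S^(1/2) = (1/5.39) × 4.446 × 0.7194^(2/3) × √0.00066 = 0.017.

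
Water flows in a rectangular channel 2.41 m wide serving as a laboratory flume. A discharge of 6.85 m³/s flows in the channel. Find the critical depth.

For a rectangular channel, critical depth y_c = (q²/g)^(1/3) where q = Q/b = 6.85/2.41 = 2.842 m²/s.
So y_c = (2.842²/9.81)^(1/3) = 0.937 m.

y_c = 0.937 m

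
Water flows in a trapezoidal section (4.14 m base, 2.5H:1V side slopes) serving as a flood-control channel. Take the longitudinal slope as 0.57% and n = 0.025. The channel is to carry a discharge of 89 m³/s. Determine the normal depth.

Manning's equation rearranged: A R^(2/3) = nQ / (1·√S) = 0.025 × 89 / (√0.0057) = 29.47.
Try y = 2.98 m: A R^(2/3) = 49.41 — over.
Try y = 2.35 m: A R^(2/3) = 29.47 — close enough.

y_n = 2.35 m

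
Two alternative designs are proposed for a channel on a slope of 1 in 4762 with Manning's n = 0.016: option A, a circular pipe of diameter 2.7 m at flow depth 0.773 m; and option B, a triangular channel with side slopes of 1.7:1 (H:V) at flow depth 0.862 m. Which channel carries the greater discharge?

channel A

Channel A: For a circular section of diameter D = 2.7 m at depth y = 0.773 m, the central angle is θ = 2 arccos(1 − 2y/D) = 2.258 rad. Then A = (D²/8)(θ − sin θ) = 1.354 m² and P = Dθ/2 = 3.049 m. Hydraulic radius R = A/P = 1.354/3.049 = 0.444 m. Q_A = (1/0.016)·1.354·0.444^(2/3)·√0.00021 = 0.7136 m³/s.
Channel B: For a triangular section with side slope z = 1.7: A = zy² = 1.7×0.862² = 1.263 m²; P = 2y√(1+z²) = 2×0.862×1.972 = 3.4 m. Hydraulic radius R = A/P = 1.263/3.4 = 0.3715 m. Q_B = (1/0.016)·1.263·0.3715^(2/3)·√0.00021 = 0.5912 m³/s.
Q_A = 0.7136 m³/s vs Q_B = 0.5912 m³/s, so channel A carries more.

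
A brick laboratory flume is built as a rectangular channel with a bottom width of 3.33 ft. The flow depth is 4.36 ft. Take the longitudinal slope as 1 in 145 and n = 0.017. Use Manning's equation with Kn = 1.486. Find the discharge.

Q = 119 ft³/s

Flow area A = b·y = 3.33 × 4.36 = 14.52 ft². Wetted perimeter P = b + 2y = 3.33 + 2×4.36 = 12.05 ft.
Hydraulic radius R = A/P = 14.52/12.05 = 1.205 ft.
Manning's equation: Q = (1.486/n) A R^(2/3) S^(1/2) = (1.486/0.017) × 14.52 × 1.205^(2/3) × 0.006897^(1/2) = 119 ft³/s.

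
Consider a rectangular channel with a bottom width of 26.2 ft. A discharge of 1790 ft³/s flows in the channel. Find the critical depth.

For a rectangular channel, critical depth y_c = (q²/g)^(1/3) where q = Q/b = 1790/26.2 = 68.32 ft²/s.
So y_c = (68.32²/32.2)^(1/3) = 5.25 ft.

y_c = 5.25 ft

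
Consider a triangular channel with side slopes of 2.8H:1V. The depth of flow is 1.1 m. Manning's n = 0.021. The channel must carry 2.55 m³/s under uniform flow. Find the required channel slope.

S = 0.000601

For a triangular section with side slope z = 2.8: A = zy² = 2.8×1.1² = 3.388 m²; P = 2y√(1+z²) = 2×1.1×2.973 = 6.541 m.
Hydraulic radius R = A/P = 3.388/6.541 = 0.518 m.
From Manning's equation, S = [nQ / (1 A R^(2/3))]² = [0.021 × 2.55 / (1 × 3.388 × 0.518^(2/3))]² = 0.000601.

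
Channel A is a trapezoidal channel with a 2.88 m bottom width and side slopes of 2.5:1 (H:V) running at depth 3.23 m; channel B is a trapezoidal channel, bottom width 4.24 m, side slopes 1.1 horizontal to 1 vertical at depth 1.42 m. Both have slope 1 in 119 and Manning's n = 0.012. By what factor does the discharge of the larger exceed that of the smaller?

Channel A: With bottom width b = 2.88 m and side slope z = 2.5: A = (b + zy)y = (2.88 + 2.5×3.23)×3.23 = 35.38 m²; P = b + 2y√(1+z²) = 2.88 + 2×3.23×2.693 = 20.27 m. Hydraulic radius R = A/P = 35.38/20.27 = 1.745 m. Q_A = (1/0.012)·35.38·1.745^(2/3)·√0.008403 = 391.8 m³/s.
Channel B: With bottom width b = 4.24 m and side slope z = 1.1: A = (b + zy)y = (4.24 + 1.1×1.42)×1.42 = 8.239 m²; P = b + 2y√(1+z²) = 4.24 + 2×1.42×1.487 = 8.462 m. Hydraulic radius R = A/P = 8.239/8.462 = 0.9736 m. Q_B = (1/0.012)·8.239·0.9736^(2/3)·√0.008403 = 61.83 m³/s.
The larger discharge is 391.8 m³/s and the smaller is 61.83 m³/s; the ratio is 6.34.

6.34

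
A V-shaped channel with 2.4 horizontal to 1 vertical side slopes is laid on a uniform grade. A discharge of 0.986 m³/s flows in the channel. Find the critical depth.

y_c = 0.51 m

At critical depth, Q² T / (g A³) = 1, i.e. A³/T = Q²/g = 0.986²/9.81 = 0.0991.
Try y = 0.596 m: A³/T = 0.2166 — over.
Try y = 0.404 m: A³/T = 0.031 — short.
Try y = 0.51 m: A³/T = 0.09937 — close enough.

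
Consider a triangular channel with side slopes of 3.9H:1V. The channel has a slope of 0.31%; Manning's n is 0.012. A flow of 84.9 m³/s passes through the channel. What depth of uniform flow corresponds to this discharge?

Manning's equation rearranged: A R^(2/3) = nQ / (1·√S) = 0.012 × 84.9 / (√0.0031) = 18.3.
Trying y = 2.53 m: A R^(2/3) = 28.59 — over.
Trying y = 2.14 m: A R^(2/3) = 18.29 — matches.

y_n = 2.14 m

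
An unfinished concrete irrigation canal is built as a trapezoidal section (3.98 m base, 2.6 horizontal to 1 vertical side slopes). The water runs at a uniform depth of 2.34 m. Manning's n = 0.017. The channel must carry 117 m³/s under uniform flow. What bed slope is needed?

With bottom width b = 3.98 m and side slope z = 2.6: A = (b + zy)y = (3.98 + 2.6×2.34)×2.34 = 23.55 m²; P = b + 2y√(1+z²) = 3.98 + 2×2.34×2.786 = 17.02 m.
Hydraulic radius R = A/P = 23.55/17.02 = 1.384 m.
From Manning's equation, S = [nQ / (1 A R^(2/3))]² = [0.017 × 117 / (1 × 23.55 × 1.384^(2/3))]² = 0.00463.

S = 0.00463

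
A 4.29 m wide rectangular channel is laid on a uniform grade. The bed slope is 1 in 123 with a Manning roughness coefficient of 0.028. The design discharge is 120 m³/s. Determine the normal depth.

Manning's equation rearranged: A R^(2/3) = nQ / (1·√S) = 0.028 × 120 / (√0.00813) = 37.26.
Trying y = 4.94 m: A R^(2/3) = 27.72 — low.
Trying y = 6.34 m: A R^(2/3) = 37.25 — matches.

y_n = 6.34 m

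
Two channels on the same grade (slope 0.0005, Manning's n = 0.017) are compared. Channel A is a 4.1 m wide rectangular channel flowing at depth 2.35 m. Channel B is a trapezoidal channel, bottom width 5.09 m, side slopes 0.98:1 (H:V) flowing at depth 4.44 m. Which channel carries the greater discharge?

Channel A: Flow area A = b·y = 4.1 × 2.35 = 9.635 m². Wetted perimeter P = b + 2y = 4.1 + 2×2.35 = 8.8 m. Hydraulic radius R = A/P = 9.635/8.8 = 1.095 m. Q_A = (1/0.017)·9.635·1.095^(2/3)·√0.0005 = 13.46 m³/s.
Channel B: With bottom width b = 5.09 m and side slope z = 0.98: A = (b + zy)y = (5.09 + 0.98×4.44)×4.44 = 41.92 m²; P = b + 2y√(1+z²) = 5.09 + 2×4.44×1.4 = 17.52 m. Hydraulic radius R = A/P = 41.92/17.52 = 2.392 m. Q_B = (1/0.017)·41.92·2.392^(2/3)·√0.0005 = 98.62 m³/s.
Q_A = 13.46 m³/s vs Q_B = 98.62 m³/s, so channel B carries more.

channel B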